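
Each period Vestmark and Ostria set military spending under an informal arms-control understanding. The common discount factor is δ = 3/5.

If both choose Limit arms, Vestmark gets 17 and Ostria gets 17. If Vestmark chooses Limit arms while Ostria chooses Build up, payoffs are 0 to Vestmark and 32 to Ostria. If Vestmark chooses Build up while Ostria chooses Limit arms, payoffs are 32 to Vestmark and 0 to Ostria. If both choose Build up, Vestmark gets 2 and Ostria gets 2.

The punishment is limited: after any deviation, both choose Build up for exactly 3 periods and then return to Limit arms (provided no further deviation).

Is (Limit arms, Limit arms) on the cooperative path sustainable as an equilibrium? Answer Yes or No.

A one-shot deviation gives 32 now, then 2 for 3 periods, then back to 17.
Gain from deviating: (32−17) today; loss: (17−2) in each of the next 3 periods.
No-deviation condition: (17−2)(δ+…+δ^3) ≥ 32−17, i.e. δ+…+δ^3 ≥ 1.
At δ = 3/5: δ+…+δ^3 = 1.1760 ≥ 1.0000.
So cooperation is sustainable.

Yes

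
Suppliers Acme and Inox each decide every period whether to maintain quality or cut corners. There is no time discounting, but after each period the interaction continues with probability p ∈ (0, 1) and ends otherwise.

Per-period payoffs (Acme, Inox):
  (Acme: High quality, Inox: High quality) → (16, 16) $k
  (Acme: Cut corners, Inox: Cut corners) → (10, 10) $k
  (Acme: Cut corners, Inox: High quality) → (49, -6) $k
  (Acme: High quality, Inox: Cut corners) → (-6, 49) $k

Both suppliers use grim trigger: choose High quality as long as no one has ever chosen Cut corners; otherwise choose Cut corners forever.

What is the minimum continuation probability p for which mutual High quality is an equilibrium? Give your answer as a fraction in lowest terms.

Expected cooperation value is 16 + p·16 + p²·16 + … = 16/(1−p); deviation gives 49 + p·10/(1−p).
16 ≥ 49(1−p) + 10p ⇒ 39p ≥ 33 ⇒ p ≥ 33/39 = 11/13.

11/13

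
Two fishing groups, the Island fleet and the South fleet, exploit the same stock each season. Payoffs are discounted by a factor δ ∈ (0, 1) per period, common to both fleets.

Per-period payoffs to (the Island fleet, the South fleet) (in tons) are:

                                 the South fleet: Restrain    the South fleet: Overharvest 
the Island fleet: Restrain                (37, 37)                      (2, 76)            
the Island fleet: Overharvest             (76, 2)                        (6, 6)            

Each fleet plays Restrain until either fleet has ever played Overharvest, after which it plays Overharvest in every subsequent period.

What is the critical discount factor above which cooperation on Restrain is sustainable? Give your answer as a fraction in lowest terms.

39/70

One-period gain from deviating is 76 − 37 = 39. The loss is 37 − 6 = 31 in every subsequent period, with present value 31·δ/(1−δ).
Deviation is unprofitable when 31·δ/(1−δ) ≥ 39, i.e. δ/(1−δ) ≥ 39/31.
Equivalently δ ≥ 39/(39+31) = 39/70.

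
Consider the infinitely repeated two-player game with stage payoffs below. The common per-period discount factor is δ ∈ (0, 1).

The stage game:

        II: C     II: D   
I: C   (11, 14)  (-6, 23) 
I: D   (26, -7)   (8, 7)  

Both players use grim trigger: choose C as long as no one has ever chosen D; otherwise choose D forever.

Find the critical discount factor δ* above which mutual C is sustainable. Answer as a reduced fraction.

For I: deviation gain 26−11 = 15, per-period punishment loss 11−8 = 3. IC gives δ ≥ 15/18 = 5/6.
For II: gain 9, loss 7 per period, so δ ≥ 9/16.
The tighter constraint is I's, so cooperation needs δ ≥ 5/6.

5/6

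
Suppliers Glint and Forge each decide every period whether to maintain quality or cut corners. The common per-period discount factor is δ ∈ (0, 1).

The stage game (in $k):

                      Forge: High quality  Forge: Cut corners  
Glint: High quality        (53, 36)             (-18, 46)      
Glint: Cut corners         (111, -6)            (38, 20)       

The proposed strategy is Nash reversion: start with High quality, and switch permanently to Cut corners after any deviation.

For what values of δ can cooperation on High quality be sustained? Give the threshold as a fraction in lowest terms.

Glint's threshold: (111−53)/(111−38) = 58/73.
Forge's threshold: (46−36)/(46−20) = 5/13.
58/73 > 5/13, so Glint binds and δ* = 58/73.

58/73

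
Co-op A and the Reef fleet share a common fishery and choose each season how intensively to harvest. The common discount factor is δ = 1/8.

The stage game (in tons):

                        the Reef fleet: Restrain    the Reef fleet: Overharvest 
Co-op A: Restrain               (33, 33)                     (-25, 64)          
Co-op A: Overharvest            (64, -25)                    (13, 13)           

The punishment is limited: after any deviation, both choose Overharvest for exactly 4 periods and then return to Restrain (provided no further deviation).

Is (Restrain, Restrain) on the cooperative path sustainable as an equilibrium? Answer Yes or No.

No

IC: δ+…+δ^4 ≥ (64−33)/(33−13) = 31/20.
At δ = 1/8: partial sum = 0.1428 < 1.5500. Cooperation not sustainable.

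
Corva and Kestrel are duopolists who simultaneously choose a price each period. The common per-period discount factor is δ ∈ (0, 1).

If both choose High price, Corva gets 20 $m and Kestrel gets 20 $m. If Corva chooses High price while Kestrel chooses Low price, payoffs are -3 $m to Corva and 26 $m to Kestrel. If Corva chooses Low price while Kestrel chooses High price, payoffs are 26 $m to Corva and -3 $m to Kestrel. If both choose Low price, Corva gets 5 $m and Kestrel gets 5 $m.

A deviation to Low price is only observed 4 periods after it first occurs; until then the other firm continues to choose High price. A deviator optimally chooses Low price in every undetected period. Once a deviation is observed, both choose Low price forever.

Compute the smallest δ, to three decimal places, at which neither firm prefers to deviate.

A deviator earns 26 for 4 periods, then 5 forever; cooperating earns 20 forever. Multiplying the IC by (1−δ):
20 ≥ 26(1−δ^4) + 5δ^4, so 21·δ^4 ≥ 6 and δ^4 ≥ 2/7.
δ ≥ (2/7)^(1/4) ≈ 0.731.

0.731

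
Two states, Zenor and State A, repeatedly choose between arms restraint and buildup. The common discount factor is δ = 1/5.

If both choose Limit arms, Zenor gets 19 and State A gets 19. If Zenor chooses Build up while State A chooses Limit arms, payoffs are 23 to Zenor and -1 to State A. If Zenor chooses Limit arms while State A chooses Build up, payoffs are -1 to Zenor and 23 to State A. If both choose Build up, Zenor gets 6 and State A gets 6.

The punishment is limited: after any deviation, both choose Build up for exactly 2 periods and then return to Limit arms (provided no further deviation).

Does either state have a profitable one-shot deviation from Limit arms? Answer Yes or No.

Comparing payoff streams over the 3 periods until play realigns: cooperate → 19(1+δ+…+δ^2); deviate → 23 + 6(δ+…+δ^2).
Cooperation is sustained iff (19−6)(δ+…+δ^2) ≥ 23−19.
δ+…+δ^2 = 1/5·(1−(1/5)^2)/(1−1/5) = 0.2400, and (23−19)/(19−6) = 0.3077.
0.2400 < 0.3077, so cooperation is not sustainable.

Yes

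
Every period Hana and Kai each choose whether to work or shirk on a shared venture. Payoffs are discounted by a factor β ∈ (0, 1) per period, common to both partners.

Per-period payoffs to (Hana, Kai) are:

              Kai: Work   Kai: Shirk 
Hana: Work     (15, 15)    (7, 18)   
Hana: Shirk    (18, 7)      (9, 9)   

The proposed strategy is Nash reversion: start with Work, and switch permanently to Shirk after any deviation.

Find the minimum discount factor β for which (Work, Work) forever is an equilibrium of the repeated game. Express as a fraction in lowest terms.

Under grim trigger the critical discount factor is (T−C)/(T−P) with T = 18, C = 15, P = 9.
β* = (18−15)/(18−9) = 3/9 = 1/3.

1/3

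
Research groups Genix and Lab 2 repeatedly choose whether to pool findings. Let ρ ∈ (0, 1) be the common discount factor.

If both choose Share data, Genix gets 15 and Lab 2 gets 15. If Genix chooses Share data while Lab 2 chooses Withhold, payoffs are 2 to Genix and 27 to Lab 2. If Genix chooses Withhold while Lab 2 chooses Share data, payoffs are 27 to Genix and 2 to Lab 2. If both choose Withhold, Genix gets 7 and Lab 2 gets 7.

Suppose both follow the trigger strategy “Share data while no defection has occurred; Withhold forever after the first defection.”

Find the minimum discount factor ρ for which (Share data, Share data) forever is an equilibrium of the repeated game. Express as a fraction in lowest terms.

Under grim trigger the critical discount factor is (T−C)/(T−P) with T = 27, C = 15, P = 7.
ρ* = (27−15)/(27−7) = 12/20 = 3/5.

3/5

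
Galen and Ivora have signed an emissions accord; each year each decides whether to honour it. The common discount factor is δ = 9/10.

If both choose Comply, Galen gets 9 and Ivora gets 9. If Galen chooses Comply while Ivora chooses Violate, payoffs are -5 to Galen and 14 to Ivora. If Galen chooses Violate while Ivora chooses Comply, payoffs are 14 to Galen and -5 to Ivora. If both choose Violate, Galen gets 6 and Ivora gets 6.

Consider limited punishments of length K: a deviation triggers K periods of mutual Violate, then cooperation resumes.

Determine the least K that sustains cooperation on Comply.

IC: δ(1−δ^K)/(1−δ) ≥ (14−9)/(9−6) = 5/3.
With δ = 9/10: need 1 − δ^K ≥ 5/3·(1−9/10)/(9/10), i.e. δ^K ≤ 0.8148.
Since (9/10)^1 = 0.9000 and (9/10)^2 = 0.8100, the smallest such K is 2.

2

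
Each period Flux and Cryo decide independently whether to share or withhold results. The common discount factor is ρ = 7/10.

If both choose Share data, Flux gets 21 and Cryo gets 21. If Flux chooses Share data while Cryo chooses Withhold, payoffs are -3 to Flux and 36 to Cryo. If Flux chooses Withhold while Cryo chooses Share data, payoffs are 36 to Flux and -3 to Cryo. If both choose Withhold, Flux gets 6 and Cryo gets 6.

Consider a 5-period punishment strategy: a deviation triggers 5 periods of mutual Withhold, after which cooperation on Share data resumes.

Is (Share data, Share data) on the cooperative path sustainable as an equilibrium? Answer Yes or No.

Yes

Comparing payoff streams over the 6 periods until play realigns: cooperate → 21(1+ρ+…+ρ^5); deviate → 36 + 6(ρ+…+ρ^5).
Cooperation is sustained iff (21−6)(ρ+…+ρ^5) ≥ 36−21.
ρ+…+ρ^5 = 7/10·(1−(7/10)^5)/(1−7/10) = 1.9412, and (36−21)/(21−6) = 1.0000.
1.9412 ≥ 1.0000, so cooperation is sustainable.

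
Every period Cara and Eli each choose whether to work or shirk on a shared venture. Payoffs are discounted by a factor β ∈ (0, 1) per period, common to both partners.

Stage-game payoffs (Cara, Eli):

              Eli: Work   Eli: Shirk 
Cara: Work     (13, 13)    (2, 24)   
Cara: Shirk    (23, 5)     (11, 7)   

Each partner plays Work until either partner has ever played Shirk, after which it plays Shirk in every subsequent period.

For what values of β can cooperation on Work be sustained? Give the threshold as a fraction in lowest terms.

Cara's threshold: (23−13)/(23−11) = 5/6.
Eli's threshold: (24−13)/(24−7) = 11/17.
5/6 > 11/17, so Cara binds and β* = 5/6.

5/6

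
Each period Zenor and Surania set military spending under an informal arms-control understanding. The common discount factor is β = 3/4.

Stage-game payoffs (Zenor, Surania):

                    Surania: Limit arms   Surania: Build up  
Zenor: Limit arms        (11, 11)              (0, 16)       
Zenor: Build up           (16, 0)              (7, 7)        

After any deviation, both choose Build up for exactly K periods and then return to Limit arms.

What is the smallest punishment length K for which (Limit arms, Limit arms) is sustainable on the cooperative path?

2

No profitable deviation requires (11−7)(β+…+β^K) ≥ 16−11, i.e. β+…+β^K ≥ 5/4 ≈ 1.2500.
With β = 3/4, the partial sums are K=1: 0.7500, K=2: 1.3125.
K = 2 is the first length at which the sum reaches 1.2500.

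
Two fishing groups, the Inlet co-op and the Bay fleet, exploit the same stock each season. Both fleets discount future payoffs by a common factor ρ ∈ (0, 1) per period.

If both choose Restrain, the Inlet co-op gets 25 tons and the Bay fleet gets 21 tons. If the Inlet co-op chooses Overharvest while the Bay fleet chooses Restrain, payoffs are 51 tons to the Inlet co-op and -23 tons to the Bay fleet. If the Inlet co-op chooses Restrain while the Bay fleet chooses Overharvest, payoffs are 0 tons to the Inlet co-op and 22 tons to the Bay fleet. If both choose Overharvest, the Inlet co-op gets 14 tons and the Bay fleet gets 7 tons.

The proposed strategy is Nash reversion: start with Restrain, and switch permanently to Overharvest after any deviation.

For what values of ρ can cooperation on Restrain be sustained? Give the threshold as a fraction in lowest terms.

the Inlet co-op: cooperation gives 25 each period; deviation gives 51 once then 14 forever.
  25/(1−ρ) ≥ 51 + 14ρ/(1−ρ) ⇒ ρ ≥ 26/37.
the Bay fleet: cooperation gives 21 each period; deviation gives 22 once then 7 forever.
  ρ ≥ 1/15.
Both must hold, so the binding constraint is the Inlet co-op's: ρ ≥ 26/37.

26/37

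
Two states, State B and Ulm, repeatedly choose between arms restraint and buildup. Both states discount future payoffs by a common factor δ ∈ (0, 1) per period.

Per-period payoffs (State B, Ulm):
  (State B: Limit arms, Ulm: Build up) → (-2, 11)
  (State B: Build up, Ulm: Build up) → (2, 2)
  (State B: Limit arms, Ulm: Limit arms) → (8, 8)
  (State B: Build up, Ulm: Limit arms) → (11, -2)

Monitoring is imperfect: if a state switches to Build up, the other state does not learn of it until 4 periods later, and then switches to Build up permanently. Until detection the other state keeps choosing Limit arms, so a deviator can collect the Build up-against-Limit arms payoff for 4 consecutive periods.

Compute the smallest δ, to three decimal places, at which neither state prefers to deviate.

The best deviation is to choose Build up for all 4 undetected periods, earning 11 each, then 2 forever once detected.
Deviation value: 11(1−δ^4)/(1−δ) + 2δ^4/(1−δ); cooperation value: 8/(1−δ).
IC: 8 ≥ 11(1−δ^4) + 2δ^4 = 11 − 9δ^4.
So δ^4 ≥ 3/9 = 1/3, giving δ ≥ (1/3)^(1/4) ≈ 0.760.

0.760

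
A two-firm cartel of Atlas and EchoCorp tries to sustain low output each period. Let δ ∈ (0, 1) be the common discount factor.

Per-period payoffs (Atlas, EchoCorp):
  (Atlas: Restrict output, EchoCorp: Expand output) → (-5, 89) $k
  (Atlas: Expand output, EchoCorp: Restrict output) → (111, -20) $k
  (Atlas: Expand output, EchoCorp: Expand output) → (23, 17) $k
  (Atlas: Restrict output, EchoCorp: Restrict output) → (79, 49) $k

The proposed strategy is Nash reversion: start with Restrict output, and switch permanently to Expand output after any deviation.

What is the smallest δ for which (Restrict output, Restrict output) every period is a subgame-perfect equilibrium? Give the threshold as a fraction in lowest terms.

5/9

Atlas: cooperation gives 79 each period; deviation gives 111 once then 23 forever.
  79/(1−δ) ≥ 111 + 23δ/(1−δ) ⇒ δ ≥ 32/88 = 4/11.
EchoCorp: cooperation gives 49 each period; deviation gives 89 once then 17 forever.
  δ ≥ 40/72 = 5/9.
Both must hold, so the binding constraint is EchoCorp's: δ ≥ 5/9.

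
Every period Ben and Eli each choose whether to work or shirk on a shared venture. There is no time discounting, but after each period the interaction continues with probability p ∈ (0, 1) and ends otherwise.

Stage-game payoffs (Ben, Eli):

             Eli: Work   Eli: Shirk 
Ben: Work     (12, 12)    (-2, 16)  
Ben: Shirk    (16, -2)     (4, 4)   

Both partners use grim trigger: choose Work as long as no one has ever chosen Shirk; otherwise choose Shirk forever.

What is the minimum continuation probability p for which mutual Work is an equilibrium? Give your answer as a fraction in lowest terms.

Expected cooperation value is 12 + p·12 + p²·12 + … = 12/(1−p); deviation gives 16 + p·4/(1−p).
12 ≥ 16(1−p) + 4p ⇒ 12p ≥ 4 ⇒ p ≥ 4/12 = 1/3.

1/3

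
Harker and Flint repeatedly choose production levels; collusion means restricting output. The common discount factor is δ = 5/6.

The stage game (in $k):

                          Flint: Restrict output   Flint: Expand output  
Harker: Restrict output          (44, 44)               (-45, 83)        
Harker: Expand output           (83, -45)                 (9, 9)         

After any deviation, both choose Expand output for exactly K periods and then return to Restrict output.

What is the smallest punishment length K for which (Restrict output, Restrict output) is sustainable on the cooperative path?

2

IC: δ(1−δ^K)/(1−δ) ≥ (83−44)/(44−9) = 39/35.
With δ = 5/6: need 1 − δ^K ≥ 39/35·(1−5/6)/(5/6), i.e. δ^K ≤ 0.7771.
Since (5/6)^1 = 0.8333 and (5/6)^2 = 0.6944, the smallest such K is 2.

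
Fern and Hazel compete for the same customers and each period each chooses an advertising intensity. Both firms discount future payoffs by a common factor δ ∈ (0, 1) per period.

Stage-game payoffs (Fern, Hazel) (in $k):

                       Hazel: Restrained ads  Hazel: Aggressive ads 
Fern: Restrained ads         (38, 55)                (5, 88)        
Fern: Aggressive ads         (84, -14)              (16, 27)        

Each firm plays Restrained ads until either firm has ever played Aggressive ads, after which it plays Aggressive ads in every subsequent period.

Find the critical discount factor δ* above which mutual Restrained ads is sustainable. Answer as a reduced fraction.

Fern: cooperation gives 38 each period; deviation gives 84 once then 16 forever.
  38/(1−δ) ≥ 84 + 16δ/(1−δ) ⇒ δ ≥ 46/68 = 23/34.
Hazel: cooperation gives 55 each period; deviation gives 88 once then 27 forever.
  δ ≥ 33/61.
Both must hold, so the binding constraint is Fern's: δ ≥ 23/34.

23/34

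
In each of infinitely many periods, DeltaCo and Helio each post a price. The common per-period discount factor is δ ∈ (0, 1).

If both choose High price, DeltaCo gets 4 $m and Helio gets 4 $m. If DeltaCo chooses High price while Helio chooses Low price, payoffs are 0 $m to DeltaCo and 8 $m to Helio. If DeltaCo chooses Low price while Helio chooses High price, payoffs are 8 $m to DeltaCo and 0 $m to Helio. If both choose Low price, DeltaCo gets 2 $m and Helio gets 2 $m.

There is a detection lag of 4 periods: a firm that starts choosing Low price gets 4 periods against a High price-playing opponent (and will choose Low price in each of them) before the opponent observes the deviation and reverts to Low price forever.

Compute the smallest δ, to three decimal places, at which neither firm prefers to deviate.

The best deviation is to choose Low price for all 4 undetected periods, earning 8 each, then 2 forever once detected.
Deviation value: 8(1−δ^4)/(1−δ) + 2δ^4/(1−δ); cooperation value: 4/(1−δ).
IC: 4 ≥ 8(1−δ^4) + 2δ^4 = 8 − 6δ^4.
So δ^4 ≥ 4/6 = 2/3, giving δ ≥ (2/3)^(1/4) ≈ 0.904.

0.904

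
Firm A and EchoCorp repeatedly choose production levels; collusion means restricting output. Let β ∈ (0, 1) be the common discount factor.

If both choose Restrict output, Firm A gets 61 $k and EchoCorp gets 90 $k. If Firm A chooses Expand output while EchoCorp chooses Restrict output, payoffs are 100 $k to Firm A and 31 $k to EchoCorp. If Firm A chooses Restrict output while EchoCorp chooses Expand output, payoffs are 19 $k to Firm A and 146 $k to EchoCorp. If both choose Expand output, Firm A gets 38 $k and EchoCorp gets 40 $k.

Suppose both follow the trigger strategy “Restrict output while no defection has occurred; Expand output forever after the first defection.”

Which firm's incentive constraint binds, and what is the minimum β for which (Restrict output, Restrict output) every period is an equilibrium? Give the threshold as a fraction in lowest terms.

Firm A; β ≥ 39/62

Firm A: cooperation gives 61 each period; deviation gives 100 once then 38 forever.
  61/(1−β) ≥ 100 + 38β/(1−β) ⇒ β ≥ 39/62.
EchoCorp: cooperation gives 90 each period; deviation gives 146 once then 40 forever.
  β ≥ 56/106 = 28/53.
Both must hold, so the binding constraint is Firm A's: β ≥ 39/62.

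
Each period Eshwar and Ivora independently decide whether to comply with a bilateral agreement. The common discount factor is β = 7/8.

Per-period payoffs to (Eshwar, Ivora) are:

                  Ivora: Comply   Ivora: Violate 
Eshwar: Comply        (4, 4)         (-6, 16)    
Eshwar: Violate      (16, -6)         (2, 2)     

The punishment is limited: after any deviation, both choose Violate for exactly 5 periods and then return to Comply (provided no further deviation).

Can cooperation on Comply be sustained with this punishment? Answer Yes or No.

No

Comparing payoff streams over the 6 periods until play realigns: cooperate → 4(1+β+…+β^5); deviate → 16 + 2(β+…+β^5).
Cooperation is sustained iff (4−2)(β+…+β^5) ≥ 16−4.
β+…+β^5 = 7/8·(1−(7/8)^5)/(1−7/8) = 3.4096, and (16−4)/(4−2) = 6.0000.
3.4096 < 6.0000, so cooperation is not sustainable.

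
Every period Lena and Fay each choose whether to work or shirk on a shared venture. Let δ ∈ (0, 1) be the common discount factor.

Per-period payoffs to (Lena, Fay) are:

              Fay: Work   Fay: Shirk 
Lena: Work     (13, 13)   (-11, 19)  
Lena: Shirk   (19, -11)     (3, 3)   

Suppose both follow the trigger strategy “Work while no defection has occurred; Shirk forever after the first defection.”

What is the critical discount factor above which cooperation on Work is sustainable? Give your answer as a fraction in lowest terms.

One-period gain from deviating is 19 − 13 = 6. The loss is 13 − 3 = 10 in every subsequent period, with present value 10·δ/(1−δ).
Deviation is unprofitable when 10·δ/(1−δ) ≥ 6, i.e. δ/(1−δ) ≥ 3/5.
Equivalently δ ≥ 6/(6+10) = 3/8.

3/8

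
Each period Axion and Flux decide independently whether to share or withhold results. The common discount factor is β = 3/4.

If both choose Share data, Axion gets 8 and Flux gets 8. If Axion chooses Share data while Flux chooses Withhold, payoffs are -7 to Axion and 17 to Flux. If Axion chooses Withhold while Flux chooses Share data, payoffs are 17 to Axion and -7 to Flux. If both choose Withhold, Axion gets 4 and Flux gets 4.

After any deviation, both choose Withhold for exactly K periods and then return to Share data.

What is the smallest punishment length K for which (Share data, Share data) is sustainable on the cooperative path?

5

Need Σ_{k=1}^{K} β^k ≥ (17−8)/(8−4) = 2.2500 at β = 3/4.
At K = 4 the sum is 2.0508 < 2.2500; at K = 5 it is 2.2881 ≥ 2.2500.
So the minimum punishment length is K = 5.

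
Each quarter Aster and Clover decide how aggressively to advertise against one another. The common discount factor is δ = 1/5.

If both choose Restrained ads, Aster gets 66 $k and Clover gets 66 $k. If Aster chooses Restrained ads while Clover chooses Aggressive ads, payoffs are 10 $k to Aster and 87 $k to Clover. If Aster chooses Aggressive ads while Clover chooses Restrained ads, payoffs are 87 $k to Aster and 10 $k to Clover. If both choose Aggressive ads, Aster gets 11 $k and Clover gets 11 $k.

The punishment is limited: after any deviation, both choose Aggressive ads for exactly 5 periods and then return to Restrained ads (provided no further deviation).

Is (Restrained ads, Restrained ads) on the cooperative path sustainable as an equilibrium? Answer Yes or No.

IC: δ+…+δ^5 ≥ (87−66)/(66−11) = 21/55.
At δ = 1/5: partial sum = 0.2499 < 0.3818. Cooperation not sustainable.

No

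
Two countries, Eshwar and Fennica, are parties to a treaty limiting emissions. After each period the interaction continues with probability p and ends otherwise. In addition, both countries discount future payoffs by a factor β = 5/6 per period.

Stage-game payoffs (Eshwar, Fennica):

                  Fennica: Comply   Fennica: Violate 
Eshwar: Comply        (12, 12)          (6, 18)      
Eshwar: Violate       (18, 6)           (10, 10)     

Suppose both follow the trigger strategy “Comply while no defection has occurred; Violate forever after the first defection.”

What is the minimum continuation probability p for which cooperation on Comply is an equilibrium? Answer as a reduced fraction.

9/10

Expected continuation weight on next period's payoff is β·p = 5/6·p, which plays the role of the discount factor.
Cooperation requires 5/6·p ≥ (18−12)/(18−10) = 3/4, hence p ≥ 9/10.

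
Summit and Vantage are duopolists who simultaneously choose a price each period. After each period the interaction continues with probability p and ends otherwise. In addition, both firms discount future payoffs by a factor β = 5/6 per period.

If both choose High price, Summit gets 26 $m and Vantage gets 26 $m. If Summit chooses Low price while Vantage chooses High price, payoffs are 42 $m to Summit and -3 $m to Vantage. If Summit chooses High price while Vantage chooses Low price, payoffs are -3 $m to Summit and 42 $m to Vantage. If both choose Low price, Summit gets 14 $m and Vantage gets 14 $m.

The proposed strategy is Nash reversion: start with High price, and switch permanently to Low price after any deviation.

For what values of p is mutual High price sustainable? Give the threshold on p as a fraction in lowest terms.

24/35

Expected continuation weight on next period's payoff is β·p = 5/6·p, which plays the role of the discount factor.
Cooperation requires 5/6·p ≥ (42−26)/(42−14) = 4/7, hence p ≥ 24/35.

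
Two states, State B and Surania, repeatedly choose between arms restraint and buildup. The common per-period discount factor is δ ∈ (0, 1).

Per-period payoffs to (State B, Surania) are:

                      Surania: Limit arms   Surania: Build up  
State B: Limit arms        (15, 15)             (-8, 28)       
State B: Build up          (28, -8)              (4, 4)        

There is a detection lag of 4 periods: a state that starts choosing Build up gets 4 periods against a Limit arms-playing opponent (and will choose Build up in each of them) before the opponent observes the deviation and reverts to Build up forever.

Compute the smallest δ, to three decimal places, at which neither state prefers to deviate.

A deviator earns 28 for 4 periods, then 4 forever; cooperating earns 15 forever. Multiplying the IC by (1−δ):
15 ≥ 28(1−δ^4) + 4δ^4, so 24·δ^4 ≥ 13 and δ^4 ≥ 13/24.
δ ≥ (13/24)^(1/4) ≈ 0.858.

0.858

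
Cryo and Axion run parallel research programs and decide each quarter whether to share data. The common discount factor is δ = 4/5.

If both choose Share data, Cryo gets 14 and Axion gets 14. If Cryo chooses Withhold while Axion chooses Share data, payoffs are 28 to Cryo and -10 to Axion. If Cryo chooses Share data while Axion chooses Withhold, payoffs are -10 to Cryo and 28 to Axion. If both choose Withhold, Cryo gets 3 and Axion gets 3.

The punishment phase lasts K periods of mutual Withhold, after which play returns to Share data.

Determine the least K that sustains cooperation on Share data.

IC: δ(1−δ^K)/(1−δ) ≥ (28−14)/(14−3) = 14/11.
With δ = 4/5: need 1 − δ^K ≥ 14/11·(1−4/5)/(4/5), i.e. δ^K ≤ 0.6818.
Since (4/5)^1 = 0.8000 and (4/5)^2 = 0.6400, the smallest such K is 2.

2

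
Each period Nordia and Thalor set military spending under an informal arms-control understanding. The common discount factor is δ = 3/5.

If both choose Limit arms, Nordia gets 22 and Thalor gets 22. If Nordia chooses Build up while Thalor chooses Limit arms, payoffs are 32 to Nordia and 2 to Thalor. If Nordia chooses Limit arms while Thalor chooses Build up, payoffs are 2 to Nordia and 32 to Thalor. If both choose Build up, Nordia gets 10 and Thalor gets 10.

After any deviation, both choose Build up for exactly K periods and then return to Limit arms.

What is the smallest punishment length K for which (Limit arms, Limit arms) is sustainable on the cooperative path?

2

Need Σ_{k=1}^{K} δ^k ≥ (32−22)/(22−10) = 0.8333 at δ = 3/5.
At K = 1 the sum is 0.6000 < 0.8333; at K = 2 it is 0.9600 ≥ 0.8333.
So the minimum punishment length is K = 2.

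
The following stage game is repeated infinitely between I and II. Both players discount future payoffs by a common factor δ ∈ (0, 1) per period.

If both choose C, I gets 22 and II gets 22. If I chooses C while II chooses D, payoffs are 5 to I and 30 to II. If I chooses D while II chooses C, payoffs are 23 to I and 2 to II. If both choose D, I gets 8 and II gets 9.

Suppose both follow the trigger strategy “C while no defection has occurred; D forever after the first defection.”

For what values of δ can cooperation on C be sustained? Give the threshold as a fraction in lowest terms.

I: cooperation gives 22 each period; deviation gives 23 once then 8 forever.
  22/(1−δ) ≥ 23 + 8δ/(1−δ) ⇒ δ ≥ 1/15.
II: cooperation gives 22 each period; deviation gives 30 once then 9 forever.
  δ ≥ 8/21.
Both must hold, so the binding constraint is II's: δ ≥ 8/21.

8/21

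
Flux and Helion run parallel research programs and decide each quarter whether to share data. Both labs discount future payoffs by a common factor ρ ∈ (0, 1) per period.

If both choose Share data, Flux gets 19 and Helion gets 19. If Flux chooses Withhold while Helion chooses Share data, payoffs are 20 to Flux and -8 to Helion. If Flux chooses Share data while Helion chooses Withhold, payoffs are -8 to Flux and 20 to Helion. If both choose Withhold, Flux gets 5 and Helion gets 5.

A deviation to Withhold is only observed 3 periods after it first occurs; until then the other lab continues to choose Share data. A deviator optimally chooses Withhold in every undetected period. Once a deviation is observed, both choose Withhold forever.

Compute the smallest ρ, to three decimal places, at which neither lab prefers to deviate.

A deviator earns 20 for 3 periods, then 5 forever; cooperating earns 19 forever. Multiplying the IC by (1−ρ):
19 ≥ 20(1−ρ^3) + 5ρ^3, so 15·ρ^3 ≥ 1 and ρ^3 ≥ 1/15.
ρ ≥ (1/15)^(1/3) ≈ 0.405.

0.405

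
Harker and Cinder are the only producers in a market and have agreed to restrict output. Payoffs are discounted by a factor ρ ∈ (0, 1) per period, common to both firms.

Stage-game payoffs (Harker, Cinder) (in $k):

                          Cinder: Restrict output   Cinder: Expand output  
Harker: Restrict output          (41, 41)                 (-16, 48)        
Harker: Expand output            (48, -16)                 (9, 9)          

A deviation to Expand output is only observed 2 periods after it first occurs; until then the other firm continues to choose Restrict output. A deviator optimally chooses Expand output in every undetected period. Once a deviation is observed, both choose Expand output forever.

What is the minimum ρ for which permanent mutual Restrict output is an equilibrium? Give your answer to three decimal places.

A deviator earns 48 for 2 periods, then 9 forever; cooperating earns 41 forever. Multiplying the IC by (1−ρ):
41 ≥ 48(1−ρ^2) + 9ρ^2, so 39·ρ^2 ≥ 7 and ρ^2 ≥ 7/39.
ρ ≥ (7/39)^(1/2) ≈ 0.424.

0.424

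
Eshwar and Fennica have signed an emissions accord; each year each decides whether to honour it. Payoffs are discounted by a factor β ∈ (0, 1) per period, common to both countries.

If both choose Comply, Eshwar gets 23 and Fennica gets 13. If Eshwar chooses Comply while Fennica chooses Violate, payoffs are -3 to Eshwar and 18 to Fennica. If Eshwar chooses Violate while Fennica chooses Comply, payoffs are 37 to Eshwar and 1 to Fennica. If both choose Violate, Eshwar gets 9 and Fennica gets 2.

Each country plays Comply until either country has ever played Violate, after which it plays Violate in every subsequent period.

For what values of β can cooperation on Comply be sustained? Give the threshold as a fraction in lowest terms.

1/2

Eshwar: cooperation gives 23 each period; deviation gives 37 once then 9 forever.
  23/(1−β) ≥ 37 + 9β/(1−β) ⇒ β ≥ 14/28 = 1/2.
Fennica: cooperation gives 13 each period; deviation gives 18 once then 2 forever.
  β ≥ 5/16.
Both must hold, so the binding constraint is Eshwar's: β ≥ 1/2.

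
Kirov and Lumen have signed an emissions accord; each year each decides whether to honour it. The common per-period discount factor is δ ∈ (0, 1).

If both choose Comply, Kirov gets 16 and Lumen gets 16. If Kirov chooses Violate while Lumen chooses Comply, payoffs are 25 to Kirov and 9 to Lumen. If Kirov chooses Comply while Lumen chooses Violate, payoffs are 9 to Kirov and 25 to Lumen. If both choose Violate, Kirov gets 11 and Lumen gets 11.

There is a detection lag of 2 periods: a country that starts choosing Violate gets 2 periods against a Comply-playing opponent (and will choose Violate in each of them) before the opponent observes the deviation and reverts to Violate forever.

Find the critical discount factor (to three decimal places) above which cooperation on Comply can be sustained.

A deviator earns 25 for 2 periods, then 11 forever; cooperating earns 16 forever. Multiplying the IC by (1−δ):
16 ≥ 25(1−δ^2) + 11δ^2, so 14·δ^2 ≥ 9 and δ^2 ≥ 9/14.
δ ≥ (9/14)^(1/2) ≈ 0.802.

0.802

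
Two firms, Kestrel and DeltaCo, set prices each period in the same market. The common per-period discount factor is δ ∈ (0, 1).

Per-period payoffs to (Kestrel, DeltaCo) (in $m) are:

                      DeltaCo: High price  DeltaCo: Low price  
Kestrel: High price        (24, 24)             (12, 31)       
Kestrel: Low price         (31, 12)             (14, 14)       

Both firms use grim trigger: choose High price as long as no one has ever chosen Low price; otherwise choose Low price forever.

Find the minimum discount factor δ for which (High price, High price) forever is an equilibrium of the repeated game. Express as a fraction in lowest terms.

24/(1−δ) ≥ 31 + 14δ/(1−δ)
24 ≥ 31 − 17δ
δ ≥ 7/17.

7/17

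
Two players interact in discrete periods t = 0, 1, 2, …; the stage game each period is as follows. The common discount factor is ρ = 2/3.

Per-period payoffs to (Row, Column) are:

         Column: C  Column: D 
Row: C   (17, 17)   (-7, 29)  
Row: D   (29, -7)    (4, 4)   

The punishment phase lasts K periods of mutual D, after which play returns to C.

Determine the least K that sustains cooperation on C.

Need Σ_{k=1}^{K} ρ^k ≥ (29−17)/(17−4) = 0.9231 at ρ = 2/3.
At K = 1 the sum is 0.6667 < 0.9231; at K = 2 it is 1.1111 ≥ 0.9231.
So the minimum punishment length is K = 2.

2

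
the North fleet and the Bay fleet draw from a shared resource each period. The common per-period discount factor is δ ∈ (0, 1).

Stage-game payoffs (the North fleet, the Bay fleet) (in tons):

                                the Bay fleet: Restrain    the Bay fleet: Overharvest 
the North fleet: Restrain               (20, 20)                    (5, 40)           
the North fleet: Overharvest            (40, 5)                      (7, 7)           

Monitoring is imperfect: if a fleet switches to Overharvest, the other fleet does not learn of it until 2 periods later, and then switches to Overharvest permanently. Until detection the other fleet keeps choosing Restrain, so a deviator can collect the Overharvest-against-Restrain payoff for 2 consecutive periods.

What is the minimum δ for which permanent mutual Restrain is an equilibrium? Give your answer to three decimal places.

0.778

A deviator earns 40 for 2 periods, then 7 forever; cooperating earns 20 forever. Multiplying the IC by (1−δ):
20 ≥ 40(1−δ^2) + 7δ^2, so 33·δ^2 ≥ 20 and δ^2 ≥ 20/33.
δ ≥ (20/33)^(1/2) ≈ 0.778.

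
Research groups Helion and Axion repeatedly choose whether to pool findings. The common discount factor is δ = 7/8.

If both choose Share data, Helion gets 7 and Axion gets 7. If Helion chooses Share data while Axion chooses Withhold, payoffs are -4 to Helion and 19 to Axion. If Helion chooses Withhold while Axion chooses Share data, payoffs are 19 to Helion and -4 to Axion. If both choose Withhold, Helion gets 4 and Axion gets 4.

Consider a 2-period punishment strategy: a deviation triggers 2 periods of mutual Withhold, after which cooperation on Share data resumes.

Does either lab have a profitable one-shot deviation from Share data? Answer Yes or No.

Yes

Comparing payoff streams over the 3 periods until play realigns: cooperate → 7(1+δ+…+δ^2); deviate → 19 + 4(δ+…+δ^2).
Cooperation is sustained iff (7−4)(δ+…+δ^2) ≥ 19−7.
δ+…+δ^2 = 7/8·(1−(7/8)^2)/(1−7/8) = 1.6406, and (19−7)/(7−4) = 4.0000.
1.6406 < 4.0000, so cooperation is not sustainable.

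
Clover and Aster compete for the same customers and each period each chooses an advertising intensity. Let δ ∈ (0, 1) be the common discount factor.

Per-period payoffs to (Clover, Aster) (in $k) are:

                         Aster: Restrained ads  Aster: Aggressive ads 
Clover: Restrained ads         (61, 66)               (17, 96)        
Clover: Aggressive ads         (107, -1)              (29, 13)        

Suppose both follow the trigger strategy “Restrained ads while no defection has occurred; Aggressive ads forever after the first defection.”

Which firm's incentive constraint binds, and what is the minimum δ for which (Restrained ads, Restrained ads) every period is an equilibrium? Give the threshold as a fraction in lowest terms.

For Clover: deviation gain 107−61 = 46, per-period punishment loss 61−29 = 32. IC gives δ ≥ 46/78 = 23/39.
For Aster: gain 30, loss 53 per period, so δ ≥ 30/83.
The tighter constraint is Clover's, so cooperation needs δ ≥ 23/39.

Clover; δ ≥ 23/39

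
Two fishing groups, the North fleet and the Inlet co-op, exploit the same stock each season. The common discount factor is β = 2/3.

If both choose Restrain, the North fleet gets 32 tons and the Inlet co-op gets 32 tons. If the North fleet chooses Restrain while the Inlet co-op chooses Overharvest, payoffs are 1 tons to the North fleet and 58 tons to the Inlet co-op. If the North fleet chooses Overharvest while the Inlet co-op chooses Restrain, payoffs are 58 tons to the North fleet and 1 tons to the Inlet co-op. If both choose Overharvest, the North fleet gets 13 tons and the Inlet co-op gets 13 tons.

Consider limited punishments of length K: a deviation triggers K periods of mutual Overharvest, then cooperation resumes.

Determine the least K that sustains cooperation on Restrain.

Need Σ_{k=1}^{K} β^k ≥ (58−32)/(32−13) = 1.3684 at β = 2/3.
At K = 2 the sum is 1.1111 < 1.3684; at K = 3 it is 1.4074 ≥ 1.3684.
So the minimum punishment length is K = 3.

3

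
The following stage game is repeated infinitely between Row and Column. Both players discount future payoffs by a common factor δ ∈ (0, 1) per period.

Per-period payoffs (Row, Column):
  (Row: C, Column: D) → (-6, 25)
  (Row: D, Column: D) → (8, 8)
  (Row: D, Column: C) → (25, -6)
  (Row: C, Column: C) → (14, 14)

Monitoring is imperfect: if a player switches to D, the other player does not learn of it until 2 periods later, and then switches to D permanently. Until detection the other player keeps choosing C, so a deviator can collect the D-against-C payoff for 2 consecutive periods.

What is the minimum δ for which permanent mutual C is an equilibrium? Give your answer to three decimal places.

The best deviation is to choose D for all 2 undetected periods, earning 25 each, then 8 forever once detected.
Deviation value: 25(1−δ^2)/(1−δ) + 8δ^2/(1−δ); cooperation value: 14/(1−δ).
IC: 14 ≥ 25(1−δ^2) + 8δ^2 = 25 − 17δ^2.
So δ^2 ≥ 11/17, giving δ ≥ (11/17)^(1/2) ≈ 0.804.

0.804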